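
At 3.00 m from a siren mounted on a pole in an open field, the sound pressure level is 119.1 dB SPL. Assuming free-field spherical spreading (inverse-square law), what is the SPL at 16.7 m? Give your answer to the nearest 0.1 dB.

104.2 dB SPL

Free-field point source: level drops by 20·log₁₀ of the distance ratio.
ΔL = −20·log₁₀(16.7/3.00) = -14.91 dB, so L₂ = 119.1 + (-14.91) = 104.2 dB SPL.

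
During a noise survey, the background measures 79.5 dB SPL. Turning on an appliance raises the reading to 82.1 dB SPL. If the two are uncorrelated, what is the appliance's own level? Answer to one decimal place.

78.6 dB SPL

Background correction is a power subtraction:
L_src = 10·log₁₀(10^(82.1/10) − 10^(79.5/10)) = 10·log₁₀(73060000) = 78.6 dB SPL.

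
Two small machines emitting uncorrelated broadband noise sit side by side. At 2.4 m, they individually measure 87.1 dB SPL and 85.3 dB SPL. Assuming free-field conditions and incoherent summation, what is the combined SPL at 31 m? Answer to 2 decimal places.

Combined at 2.4 m: 10·log₁₀(10^(87.1/10)+10^(85.3/10)) = 89.303 dB SPL.
Then apply −20·log₁₀(31/2.4) = -22.223 dB → 67.08 dB SPL.

67.08 dB SPL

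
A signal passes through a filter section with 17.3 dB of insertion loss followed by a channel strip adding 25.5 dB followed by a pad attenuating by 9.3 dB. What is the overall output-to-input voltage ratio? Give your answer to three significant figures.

0.881

Net gain = (−17.3) + 25.5 + (−9.3) = -1.1 dB.
Voltage ratio = 10^(-1.1/20) = 0.881.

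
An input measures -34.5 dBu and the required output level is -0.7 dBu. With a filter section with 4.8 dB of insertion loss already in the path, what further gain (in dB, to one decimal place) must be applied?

38.6 dB

The required make-up gain is the shortfall in the dB sum.
G = -0.7 − (-34.5) + 4.8 = 38.6 dB.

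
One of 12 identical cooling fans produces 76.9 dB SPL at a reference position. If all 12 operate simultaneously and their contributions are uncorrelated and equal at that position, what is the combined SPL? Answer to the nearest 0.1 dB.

12 equal incoherent sources raise the level by 10·log₁₀(12) = 10.79 dB.
L_total = 76.9 + 10.79 = 87.7 dB SPL.

87.7 dB SPL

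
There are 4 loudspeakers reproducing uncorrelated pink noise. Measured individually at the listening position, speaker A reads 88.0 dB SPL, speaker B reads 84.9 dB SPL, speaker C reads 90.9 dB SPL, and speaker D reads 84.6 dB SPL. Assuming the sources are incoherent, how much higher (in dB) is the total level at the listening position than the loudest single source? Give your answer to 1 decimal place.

Incoherent sources sum as intensities:
L_total = 10·log₁₀(10^(88.0/10) + 10^(84.9/10) + 10^(90.9/10) + 10^(84.6/10)) = 93.91 dB SPL.
Excess over the loudest (90.9 dB): 93.91 − 90.9 = 3.0 dB.

3.0 dB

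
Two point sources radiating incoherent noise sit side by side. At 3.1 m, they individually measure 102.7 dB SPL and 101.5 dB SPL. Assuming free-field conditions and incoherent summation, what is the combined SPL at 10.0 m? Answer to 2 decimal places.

94.98 dB SPL

Combined at 3.1 m: 10·log₁₀(10^(102.7/10)+10^(101.5/10)) = 105.152 dB SPL.
Then apply −20·log₁₀(10.0/3.1) = -10.173 dB → 94.98 dB SPL.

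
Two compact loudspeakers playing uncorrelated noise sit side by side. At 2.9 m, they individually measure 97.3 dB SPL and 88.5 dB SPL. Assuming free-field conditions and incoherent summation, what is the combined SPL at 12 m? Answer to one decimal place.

85.5 dB SPL

Combined at 2.9 m: 10·log₁₀(10^(97.3/10)+10^(88.5/10)) = 97.84 dB SPL.
Then apply −20·log₁₀(12/2.9) = -12.34 dB → 85.5 dB SPL.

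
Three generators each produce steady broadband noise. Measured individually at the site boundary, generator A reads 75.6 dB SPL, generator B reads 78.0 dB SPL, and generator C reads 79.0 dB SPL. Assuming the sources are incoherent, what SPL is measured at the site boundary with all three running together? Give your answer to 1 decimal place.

82.5 dB SPL

Incoherent sources sum as intensities:
L_total = 10·log₁₀(10^(75.6/10) + 10^(78.0/10) + 10^(79.0/10)) = 10·log₁₀(178800000) = 82.5 dB SPL.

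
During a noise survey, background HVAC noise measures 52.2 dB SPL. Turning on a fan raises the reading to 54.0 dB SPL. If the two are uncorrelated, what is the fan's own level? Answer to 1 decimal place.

49.3 dB SPL

Background correction is a power subtraction:
L_src = 10·log₁₀(10^(54.0/10) − 10^(52.2/10)) = 10·log₁₀(85230) = 49.3 dB SPL.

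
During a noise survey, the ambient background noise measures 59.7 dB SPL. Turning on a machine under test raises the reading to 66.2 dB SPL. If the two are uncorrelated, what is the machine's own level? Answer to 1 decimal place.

65.1 dB SPL

Subtract intensities: L_src = 10·log₁₀(10^(L_total/10) − 10^(L_bg/10)).
L_src = 10·log₁₀(10^(66.2/10) − 10^(59.7/10)) = 10·log₁₀(3235000) = 65.1 dB SPL.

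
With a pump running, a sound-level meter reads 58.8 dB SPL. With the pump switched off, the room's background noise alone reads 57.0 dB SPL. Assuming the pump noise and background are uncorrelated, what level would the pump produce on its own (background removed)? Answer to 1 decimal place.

54.1 dB SPL

Background correction is a power subtraction:
L_src = 10·log₁₀(10^(58.8/10) − 10^(57.0/10)) = 10·log₁₀(257400) = 54.1 dB SPL.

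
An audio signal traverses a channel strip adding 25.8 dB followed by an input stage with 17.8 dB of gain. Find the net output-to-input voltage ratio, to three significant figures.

151

Net gain = 25.8 + 17.8 = 43.6 dB.
Voltage ratio = 10^(43.6/20) = 151.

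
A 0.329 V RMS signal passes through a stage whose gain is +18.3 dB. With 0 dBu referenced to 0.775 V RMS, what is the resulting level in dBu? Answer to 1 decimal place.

Input level: 20·log₁₀(0.329/0.775) = -7.44 dBu.
Output: -7.44 + 18.3 = +10.9 dBu.

+10.9 dBu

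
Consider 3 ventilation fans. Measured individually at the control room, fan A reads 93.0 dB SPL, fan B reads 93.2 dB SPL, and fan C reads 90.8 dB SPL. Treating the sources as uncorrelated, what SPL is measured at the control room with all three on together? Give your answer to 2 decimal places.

97.23 dB SPL

Incoherent sources sum as intensities:
L_total = 10·log₁₀(10^(93.0/10) + 10^(93.2/10) + 10^(90.8/10)) = 10·log₁₀(5287000000) = 97.23 dB SPL.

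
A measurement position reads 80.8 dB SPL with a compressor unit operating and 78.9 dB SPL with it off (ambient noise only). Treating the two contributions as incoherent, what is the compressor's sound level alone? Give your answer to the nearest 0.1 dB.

76.3 dB SPL

Remove the background by subtracting linear intensities:
L_src = 10·log₁₀(10^(80.8/10) − 10^(78.9/10)) = 10·log₁₀(42600000) = 76.3 dB SPL.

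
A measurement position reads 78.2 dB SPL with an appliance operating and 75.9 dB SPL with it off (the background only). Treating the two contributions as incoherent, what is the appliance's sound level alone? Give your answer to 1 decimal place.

Background correction is a power subtraction:
L_src = 10·log₁₀(10^(78.2/10) − 10^(75.9/10)) = 10·log₁₀(27160000) = 74.3 dB SPL.

74.3 dB SPL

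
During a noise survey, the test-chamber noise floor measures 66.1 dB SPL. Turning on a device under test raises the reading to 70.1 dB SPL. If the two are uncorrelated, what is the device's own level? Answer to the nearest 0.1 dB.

Subtract intensities: L_src = 10·log₁₀(10^(L_total/10) − 10^(L_bg/10)).
L_src = 10·log₁₀(10^(70.1/10) − 10^(66.1/10)) = 10·log₁₀(6159000) = 67.9 dB SPL.

67.9 dB SPL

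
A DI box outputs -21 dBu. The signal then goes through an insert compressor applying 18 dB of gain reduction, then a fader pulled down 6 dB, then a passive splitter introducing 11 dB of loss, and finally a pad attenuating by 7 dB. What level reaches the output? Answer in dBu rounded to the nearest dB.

Gain stages sum in dB:
-21 − 18 − 6 − 11 − 7 = -63 dBu.

-63 dBu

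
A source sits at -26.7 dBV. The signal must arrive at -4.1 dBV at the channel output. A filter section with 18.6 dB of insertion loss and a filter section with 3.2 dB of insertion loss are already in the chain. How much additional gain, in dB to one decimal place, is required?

44.4 dB

The required make-up gain is the shortfall in the dB sum.
G = -4.1 − (-26.7) + 18.6 + 3.2 = 44.4 dB.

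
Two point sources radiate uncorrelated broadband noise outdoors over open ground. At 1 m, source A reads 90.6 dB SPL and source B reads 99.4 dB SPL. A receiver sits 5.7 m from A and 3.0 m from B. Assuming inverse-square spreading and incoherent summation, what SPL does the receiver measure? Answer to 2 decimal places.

At the listener: L_A = 90.6 − 20·log₁₀(5.7) = 75.483 dB; L_B = 99.4 − 20·log₁₀(3.0) = 89.858 dB.
Combined: 10·log₁₀(10^(75.483/10)+10^(89.858/10)) = 90.01 dB SPL.

90.01 dB SPL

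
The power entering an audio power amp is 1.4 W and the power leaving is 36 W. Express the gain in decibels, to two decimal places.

14.10 dB

Power ratio → dB uses the 10·log₁₀ form:
10·log₁₀(36/1.4) = 10·log₁₀(25.71) = 14.10 dB.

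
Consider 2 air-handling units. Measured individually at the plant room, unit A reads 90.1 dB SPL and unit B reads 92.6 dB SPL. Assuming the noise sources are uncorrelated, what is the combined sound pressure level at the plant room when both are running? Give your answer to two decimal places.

94.54 dB SPL

Uncorrelated sources add in intensity (power), not in dB.
L_total = 10·log₁₀(10^(90.1/10) + 10^(92.6/10)) = 10·log₁₀(2843000000) = 94.54 dB SPL.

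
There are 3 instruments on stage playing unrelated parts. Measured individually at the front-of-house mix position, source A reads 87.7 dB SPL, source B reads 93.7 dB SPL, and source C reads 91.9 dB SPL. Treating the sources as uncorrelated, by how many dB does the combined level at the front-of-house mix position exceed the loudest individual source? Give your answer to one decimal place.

2.8 dB

Incoherent sources sum as intensities:
L_total = 10·log₁₀(10^(87.7/10) + 10^(93.7/10) + 10^(91.9/10)) = 96.51 dB SPL.
Excess over the loudest (93.7 dB): 96.51 − 93.7 = 2.8 dB.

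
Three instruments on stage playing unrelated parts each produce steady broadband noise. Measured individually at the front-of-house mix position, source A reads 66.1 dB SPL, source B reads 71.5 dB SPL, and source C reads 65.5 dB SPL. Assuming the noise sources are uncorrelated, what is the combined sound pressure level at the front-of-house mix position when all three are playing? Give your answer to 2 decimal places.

Uncorrelated sources add in intensity (power), not in dB.
L_total = 10·log₁₀(10^(66.1/10) + 10^(71.5/10) + 10^(65.5/10)) = 10·log₁₀(21750000) = 73.37 dB SPL.

73.37 dB SPL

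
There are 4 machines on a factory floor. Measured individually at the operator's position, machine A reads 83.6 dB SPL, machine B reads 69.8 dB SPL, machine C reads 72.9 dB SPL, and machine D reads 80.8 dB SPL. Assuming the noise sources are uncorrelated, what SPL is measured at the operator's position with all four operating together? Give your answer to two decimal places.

85.78 dB SPL

Add the sources as powers (linear), then convert back to dB:
L_total = 10·log₁₀(10^(83.6/10) + 10^(69.8/10) + 10^(72.9/10) + 10^(80.8/10)) = 10·log₁₀(378400000) = 85.78 dB SPL.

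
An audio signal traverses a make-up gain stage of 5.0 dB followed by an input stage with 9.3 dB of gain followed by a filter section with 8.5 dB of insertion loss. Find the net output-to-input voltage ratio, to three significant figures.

Net gain = 5.0 + 9.3 + (−8.5) = 5.8 dB.
Voltage ratio = 10^(5.8/20) = 1.95.

1.95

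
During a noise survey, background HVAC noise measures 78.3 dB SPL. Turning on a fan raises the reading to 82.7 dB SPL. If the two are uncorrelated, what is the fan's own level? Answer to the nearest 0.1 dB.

80.7 dB SPL

Background correction is a power subtraction:
L_src = 10·log₁₀(10^(82.7/10) − 10^(78.3/10)) = 10·log₁₀(118600000) = 80.7 dB SPL.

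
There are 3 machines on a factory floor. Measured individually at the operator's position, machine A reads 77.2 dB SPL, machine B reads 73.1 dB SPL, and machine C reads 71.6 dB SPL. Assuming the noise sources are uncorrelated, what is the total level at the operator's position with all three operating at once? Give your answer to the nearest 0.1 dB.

79.4 dB SPL

Incoherent sources sum as intensities:
L_total = 10·log₁₀(10^(77.2/10) + 10^(73.1/10) + 10^(71.6/10)) = 10·log₁₀(87350000) = 79.4 dB SPL.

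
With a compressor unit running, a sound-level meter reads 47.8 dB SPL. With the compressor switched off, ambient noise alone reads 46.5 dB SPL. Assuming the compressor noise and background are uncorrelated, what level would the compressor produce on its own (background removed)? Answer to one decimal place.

41.9 dB SPL

Remove the background by subtracting linear intensities:
L_src = 10·log₁₀(10^(47.8/10) − 10^(46.5/10)) = 10·log₁₀(15590) = 41.9 dB SPL.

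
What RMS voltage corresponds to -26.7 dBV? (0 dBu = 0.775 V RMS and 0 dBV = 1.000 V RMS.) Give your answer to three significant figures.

V = 1.000 V × 10^(-26.7/20).
= 1.000 × 0.04624 = 0.0462 V.

0.0462 V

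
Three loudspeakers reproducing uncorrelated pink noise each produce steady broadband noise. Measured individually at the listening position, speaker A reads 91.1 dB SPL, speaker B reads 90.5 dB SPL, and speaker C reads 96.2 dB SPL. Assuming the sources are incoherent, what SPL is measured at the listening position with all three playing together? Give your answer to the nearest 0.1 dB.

98.2 dB SPL

Uncorrelated sources add in intensity (power), not in dB.
L_total = 10·log₁₀(10^(91.1/10) + 10^(90.5/10) + 10^(96.2/10)) = 10·log₁₀(6579000000) = 98.2 dB SPL.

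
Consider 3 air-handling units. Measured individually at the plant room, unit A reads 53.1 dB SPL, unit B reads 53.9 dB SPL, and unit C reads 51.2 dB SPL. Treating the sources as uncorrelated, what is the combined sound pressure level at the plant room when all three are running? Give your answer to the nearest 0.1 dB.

57.6 dB SPL

Add the sources as powers (linear), then convert back to dB:
L_total = 10·log₁₀(10^(53.1/10) + 10^(53.9/10) + 10^(51.2/10)) = 10·log₁₀(581500) = 57.6 dB SPL.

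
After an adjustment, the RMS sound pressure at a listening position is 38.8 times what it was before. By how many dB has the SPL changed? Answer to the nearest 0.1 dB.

Sound pressure is an amplitude quantity: ΔL = 20·log₁₀(p₂/p₁).
20·log₁₀(38.8) = 31.8 dB.

31.8 dB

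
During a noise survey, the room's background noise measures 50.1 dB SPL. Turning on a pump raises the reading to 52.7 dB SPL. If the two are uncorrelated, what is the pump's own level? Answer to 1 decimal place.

Background correction is a power subtraction:
L_src = 10·log₁₀(10^(52.7/10) − 10^(50.1/10)) = 10·log₁₀(83880) = 49.2 dB SPL.

49.2 dB SPL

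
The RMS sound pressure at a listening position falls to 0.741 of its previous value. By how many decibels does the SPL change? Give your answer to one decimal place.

SPL change from a pressure ratio uses the 20·log₁₀ form:
20·log₁₀(0.741) = -2.6 dB.

-2.6 dB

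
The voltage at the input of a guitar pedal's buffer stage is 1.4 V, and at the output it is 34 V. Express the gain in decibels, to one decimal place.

27.7 dB

Voltage ratio → dB uses the 20·log₁₀ form:
20·log₁₀(34/1.4) = 20·log₁₀(24.29) = 27.7 dB.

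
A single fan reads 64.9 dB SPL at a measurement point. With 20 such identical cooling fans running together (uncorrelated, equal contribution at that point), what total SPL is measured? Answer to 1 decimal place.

20 equal incoherent sources raise the level by 10·log₁₀(20) = 13.01 dB.
L_total = 64.9 + 13.01 = 77.9 dB SPL.

77.9 dB SPL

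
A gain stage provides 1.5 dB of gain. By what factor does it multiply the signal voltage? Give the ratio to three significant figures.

Voltage ratio = 10^(dB/20).
10^(1.5/20) = 10^(0.07500) = 1.19.

1.19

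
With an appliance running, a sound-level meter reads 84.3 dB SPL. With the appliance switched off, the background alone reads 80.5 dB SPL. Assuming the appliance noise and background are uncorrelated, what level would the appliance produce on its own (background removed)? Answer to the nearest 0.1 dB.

Remove the background by subtracting linear intensities:
L_src = 10·log₁₀(10^(84.3/10) − 10^(80.5/10)) = 10·log₁₀(157000000) = 82.0 dB SPL.

82.0 dB SPL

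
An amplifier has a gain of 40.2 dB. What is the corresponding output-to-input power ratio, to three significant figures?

Power ratio = 10^(dB/10).
10^(40.2/10) = 10^(4.020) = 10500.

10500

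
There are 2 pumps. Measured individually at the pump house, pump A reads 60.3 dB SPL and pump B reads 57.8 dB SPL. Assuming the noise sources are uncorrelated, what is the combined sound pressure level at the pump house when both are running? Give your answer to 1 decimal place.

62.2 dB SPL

Add the sources as powers (linear), then convert back to dB:
L_total = 10·log₁₀(10^(60.3/10) + 10^(57.8/10)) = 10·log₁₀(1674000) = 62.2 dB SPL.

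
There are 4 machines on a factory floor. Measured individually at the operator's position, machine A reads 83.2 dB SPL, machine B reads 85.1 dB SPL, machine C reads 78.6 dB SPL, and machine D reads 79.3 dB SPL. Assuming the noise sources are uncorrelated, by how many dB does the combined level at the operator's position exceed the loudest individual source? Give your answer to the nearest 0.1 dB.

Add the sources as powers (linear), then convert back to dB:
L_total = 10·log₁₀(10^(83.2/10) + 10^(85.1/10) + 10^(78.6/10) + 10^(79.3/10)) = 88.39 dB SPL.
Excess over the loudest (85.1 dB): 88.39 − 85.1 = 3.3 dB.

3.3 dB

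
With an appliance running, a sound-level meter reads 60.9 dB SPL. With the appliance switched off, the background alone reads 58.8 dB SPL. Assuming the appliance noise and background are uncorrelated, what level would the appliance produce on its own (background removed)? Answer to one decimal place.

Subtract intensities: L_src = 10·log₁₀(10^(L_total/10) − 10^(L_bg/10)).
L_src = 10·log₁₀(10^(60.9/10) − 10^(58.8/10)) = 10·log₁₀(471700) = 56.7 dB SPL.

56.7 dB SPL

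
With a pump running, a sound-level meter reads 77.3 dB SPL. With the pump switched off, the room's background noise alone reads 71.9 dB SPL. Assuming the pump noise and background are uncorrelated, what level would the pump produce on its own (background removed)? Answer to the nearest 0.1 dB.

Subtract intensities: L_src = 10·log₁₀(10^(L_total/10) − 10^(L_bg/10)).
L_src = 10·log₁₀(10^(77.3/10) − 10^(71.9/10)) = 10·log₁₀(38220000) = 75.8 dB SPL.

75.8 dB SPL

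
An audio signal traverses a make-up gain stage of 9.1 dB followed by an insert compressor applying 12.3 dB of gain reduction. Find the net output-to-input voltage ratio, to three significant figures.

Net gain = 9.1 + (−12.3) = -3.2 dB.
Voltage ratio = 10^(-3.2/20) = 0.692.

0.692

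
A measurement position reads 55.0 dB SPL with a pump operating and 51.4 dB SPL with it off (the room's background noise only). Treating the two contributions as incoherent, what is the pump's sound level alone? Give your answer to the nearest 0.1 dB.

Subtract intensities: L_src = 10·log₁₀(10^(L_total/10) − 10^(L_bg/10)).
L_src = 10·log₁₀(10^(55.0/10) − 10^(51.4/10)) = 10·log₁₀(178200) = 52.5 dB SPL.

52.5 dB SPL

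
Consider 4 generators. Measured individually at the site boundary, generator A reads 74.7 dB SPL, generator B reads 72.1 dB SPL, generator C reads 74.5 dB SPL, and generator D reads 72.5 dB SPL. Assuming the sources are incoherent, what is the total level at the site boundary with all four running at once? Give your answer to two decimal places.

Uncorrelated sources add in intensity (power), not in dB.
L_total = 10·log₁₀(10^(74.7/10) + 10^(72.1/10) + 10^(74.5/10) + 10^(72.5/10)) = 10·log₁₀(91700000) = 79.62 dB SPL.

79.62 dB SPL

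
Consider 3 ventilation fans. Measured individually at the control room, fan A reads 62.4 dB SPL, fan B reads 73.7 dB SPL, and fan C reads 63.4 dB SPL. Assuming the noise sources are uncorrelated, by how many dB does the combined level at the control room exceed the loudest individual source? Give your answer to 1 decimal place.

Add the sources as powers (linear), then convert back to dB:
L_total = 10·log₁₀(10^(62.4/10) + 10^(73.7/10) + 10^(63.4/10)) = 74.37 dB SPL.
Excess over the loudest (73.7 dB): 74.37 − 73.7 = 0.7 dB.

0.7 dB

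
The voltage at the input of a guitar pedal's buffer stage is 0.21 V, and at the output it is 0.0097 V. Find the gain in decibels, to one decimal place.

For a voltage ratio, dB = 20·log₁₀(V₂/V₁).
20·log₁₀(0.0097/0.21) = 20·log₁₀(0.04619) = -26.7 dB.

-26.7 dB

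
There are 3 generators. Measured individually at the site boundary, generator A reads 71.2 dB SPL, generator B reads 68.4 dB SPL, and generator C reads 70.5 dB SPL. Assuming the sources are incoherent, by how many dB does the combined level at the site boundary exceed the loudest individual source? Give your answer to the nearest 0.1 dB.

Uncorrelated sources add in intensity (power), not in dB.
L_total = 10·log₁₀(10^(71.2/10) + 10^(68.4/10) + 10^(70.5/10)) = 74.96 dB SPL.
Excess over the loudest (71.2 dB): 74.96 − 71.2 = 3.8 dB.

3.8 dB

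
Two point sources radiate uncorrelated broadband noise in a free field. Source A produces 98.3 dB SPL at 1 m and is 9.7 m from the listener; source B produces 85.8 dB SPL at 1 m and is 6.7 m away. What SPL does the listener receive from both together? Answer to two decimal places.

79.05 dB SPL

At the listener: L_A = 98.3 − 20·log₁₀(9.7) = 78.565 dB; L_B = 85.8 − 20·log₁₀(6.7) = 69.279 dB.
Combined: 10·log₁₀(10^(78.565/10)+10^(69.279/10)) = 79.05 dB SPL.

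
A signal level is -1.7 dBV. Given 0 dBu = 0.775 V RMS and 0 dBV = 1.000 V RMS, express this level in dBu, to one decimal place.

+0.5 dBu

The offset between the scales is 20·log₁₀(0.775/1.000) = −2.214 dB.
So dBu = -1.7 + 2.214 = +0.5 dBu.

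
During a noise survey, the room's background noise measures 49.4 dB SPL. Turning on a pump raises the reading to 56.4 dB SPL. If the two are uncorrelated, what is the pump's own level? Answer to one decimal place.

55.4 dB SPL

Background correction is a power subtraction:
L_src = 10·log₁₀(10^(56.4/10) − 10^(49.4/10)) = 10·log₁₀(349400) = 55.4 dB SPL.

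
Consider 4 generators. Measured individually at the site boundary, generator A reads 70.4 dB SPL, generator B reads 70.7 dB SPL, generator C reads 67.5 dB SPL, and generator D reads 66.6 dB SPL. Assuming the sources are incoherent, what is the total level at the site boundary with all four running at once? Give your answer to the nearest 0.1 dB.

75.2 dB SPL

Add the sources as powers (linear), then convert back to dB:
L_total = 10·log₁₀(10^(70.4/10) + 10^(70.7/10) + 10^(67.5/10) + 10^(66.6/10)) = 10·log₁₀(32910000) = 75.2 dB SPL.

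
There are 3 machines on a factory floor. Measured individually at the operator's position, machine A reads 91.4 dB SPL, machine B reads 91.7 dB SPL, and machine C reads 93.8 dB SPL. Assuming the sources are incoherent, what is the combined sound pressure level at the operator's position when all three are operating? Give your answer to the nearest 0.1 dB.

Uncorrelated sources add in intensity (power), not in dB.
L_total = 10·log₁₀(10^(91.4/10) + 10^(91.7/10) + 10^(93.8/10)) = 10·log₁₀(5258000000) = 97.2 dB SPL.

97.2 dB SPL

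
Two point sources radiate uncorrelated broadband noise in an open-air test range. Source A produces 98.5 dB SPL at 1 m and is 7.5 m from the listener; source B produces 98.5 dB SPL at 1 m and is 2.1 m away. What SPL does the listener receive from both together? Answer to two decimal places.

92.38 dB SPL

At the listener: L_A = 98.5 − 20·log₁₀(7.5) = 80.999 dB; L_B = 98.5 − 20·log₁₀(2.1) = 92.056 dB.
Combined: 10·log₁₀(10^(80.999/10)+10^(92.056/10)) = 92.38 dB SPL.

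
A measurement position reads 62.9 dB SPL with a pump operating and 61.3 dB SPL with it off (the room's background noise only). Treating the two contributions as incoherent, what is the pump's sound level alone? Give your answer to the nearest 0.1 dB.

Background correction is a power subtraction:
L_src = 10·log₁₀(10^(62.9/10) − 10^(61.3/10)) = 10·log₁₀(600900) = 57.8 dB SPL.

57.8 dB SPL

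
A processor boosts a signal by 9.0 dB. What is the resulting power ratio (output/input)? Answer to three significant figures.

7.94

Power ratio = 10^(dB/10).
10^(9.0/10) = 10^(0.9000) = 7.94.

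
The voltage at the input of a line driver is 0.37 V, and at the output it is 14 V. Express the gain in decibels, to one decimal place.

31.6 dB

Voltage is an amplitude quantity, so gain = 20·log₁₀(V_out/V_in).
20·log₁₀(14/0.37) = 20·log₁₀(37.84) = 31.6 dB.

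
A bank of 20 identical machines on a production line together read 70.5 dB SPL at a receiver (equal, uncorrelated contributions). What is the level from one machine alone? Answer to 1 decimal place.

20 equal incoherent sources add 10·log₁₀(20) = 13.01 dB over one source.
L_one = 70.5 − 13.01 = 57.5 dB SPL.

57.5 dB SPL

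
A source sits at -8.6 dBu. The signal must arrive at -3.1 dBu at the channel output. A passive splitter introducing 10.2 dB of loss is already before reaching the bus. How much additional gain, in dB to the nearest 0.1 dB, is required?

The required make-up gain is the shortfall in the dB sum.
G = -3.1 − (-8.6) + 10.2 = 15.7 dB.

15.7 dB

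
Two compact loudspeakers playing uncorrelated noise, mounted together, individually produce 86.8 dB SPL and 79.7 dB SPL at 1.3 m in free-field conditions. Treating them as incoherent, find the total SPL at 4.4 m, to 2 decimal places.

Combined at 1.3 m: 10·log₁₀(10^(86.8/10)+10^(79.7/10)) = 87.574 dB SPL.
Then apply −20·log₁₀(4.4/1.3) = -10.590 dB → 76.98 dB SPL.

76.98 dB SPL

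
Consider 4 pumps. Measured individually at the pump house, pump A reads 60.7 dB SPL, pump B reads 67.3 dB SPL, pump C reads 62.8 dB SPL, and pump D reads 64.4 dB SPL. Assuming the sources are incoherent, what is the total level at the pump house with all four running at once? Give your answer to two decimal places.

70.49 dB SPL

Incoherent sources sum as intensities:
L_total = 10·log₁₀(10^(60.7/10) + 10^(67.3/10) + 10^(62.8/10) + 10^(64.4/10)) = 10·log₁₀(11200000) = 70.49 dB SPL.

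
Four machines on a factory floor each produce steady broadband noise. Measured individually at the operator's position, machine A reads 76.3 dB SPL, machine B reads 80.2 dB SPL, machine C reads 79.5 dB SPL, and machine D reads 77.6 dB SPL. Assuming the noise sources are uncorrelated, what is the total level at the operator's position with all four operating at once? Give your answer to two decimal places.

84.68 dB SPL

Add the sources as powers (linear), then convert back to dB:
L_total = 10·log₁₀(10^(76.3/10) + 10^(80.2/10) + 10^(79.5/10) + 10^(77.6/10)) = 10·log₁₀(294000000) = 84.68 dB SPL.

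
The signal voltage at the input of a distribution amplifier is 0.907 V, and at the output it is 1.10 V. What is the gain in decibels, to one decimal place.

Voltage is an amplitude quantity, so gain = 20·log₁₀(V_out/V_in).
20·log₁₀(1.10/0.907) = 20·log₁₀(1.213) = 1.7 dB.

1.7 dB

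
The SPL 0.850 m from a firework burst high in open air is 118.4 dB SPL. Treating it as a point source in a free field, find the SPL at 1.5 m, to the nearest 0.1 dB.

113.5 dB SPL

For a point source in a free field, ΔL = −20·log₁₀(d₂/d₁).
ΔL = −20·log₁₀(1.5/0.850) = -4.93 dB, so L₂ = 118.4 + (-4.93) = 113.5 dB SPL.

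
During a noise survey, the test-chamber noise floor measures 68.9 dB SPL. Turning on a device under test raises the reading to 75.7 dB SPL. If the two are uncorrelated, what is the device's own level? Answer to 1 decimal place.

74.7 dB SPL

Background correction is a power subtraction:
L_src = 10·log₁₀(10^(75.7/10) − 10^(68.9/10)) = 10·log₁₀(29390000) = 74.7 dB SPL.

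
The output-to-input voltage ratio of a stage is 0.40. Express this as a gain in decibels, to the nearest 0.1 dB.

-8.0 dB

For a voltage ratio, dB = 20·log₁₀(V₂/V₁).
20·log₁₀(0.40) = -8.0 dB.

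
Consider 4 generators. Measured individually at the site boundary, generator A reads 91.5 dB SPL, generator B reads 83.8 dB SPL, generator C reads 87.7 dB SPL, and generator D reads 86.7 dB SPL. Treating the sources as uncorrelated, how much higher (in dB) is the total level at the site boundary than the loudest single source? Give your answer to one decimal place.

Add the sources as powers (linear), then convert back to dB:
L_total = 10·log₁₀(10^(91.5/10) + 10^(83.8/10) + 10^(87.7/10) + 10^(86.7/10)) = 94.33 dB SPL.
Excess over the loudest (91.5 dB): 94.33 − 91.5 = 2.8 dB.

2.8 dB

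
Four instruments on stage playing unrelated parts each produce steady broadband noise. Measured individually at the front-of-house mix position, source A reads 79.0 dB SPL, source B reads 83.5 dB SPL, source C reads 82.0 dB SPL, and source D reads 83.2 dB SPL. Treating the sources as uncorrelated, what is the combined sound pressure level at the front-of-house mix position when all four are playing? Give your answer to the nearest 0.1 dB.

Add the sources as powers (linear), then convert back to dB:
L_total = 10·log₁₀(10^(79.0/10) + 10^(83.5/10) + 10^(82.0/10) + 10^(83.2/10)) = 10·log₁₀(670700000) = 88.3 dB SPL.

88.3 dB SPL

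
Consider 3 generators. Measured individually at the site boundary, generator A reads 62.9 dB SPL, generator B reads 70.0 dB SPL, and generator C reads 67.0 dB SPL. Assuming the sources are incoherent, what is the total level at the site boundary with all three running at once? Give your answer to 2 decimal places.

Add the sources as powers (linear), then convert back to dB:
L_total = 10·log₁₀(10^(62.9/10) + 10^(70.0/10) + 10^(67.0/10)) = 10·log₁₀(16960000) = 72.29 dB SPL.

72.29 dB SPL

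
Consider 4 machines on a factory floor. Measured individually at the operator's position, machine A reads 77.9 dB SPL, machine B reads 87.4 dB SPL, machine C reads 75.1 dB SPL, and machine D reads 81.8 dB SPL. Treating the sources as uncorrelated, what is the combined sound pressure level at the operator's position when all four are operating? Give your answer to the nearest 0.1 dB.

89.0 dB SPL

Incoherent sources sum as intensities:
L_total = 10·log₁₀(10^(77.9/10) + 10^(87.4/10) + 10^(75.1/10) + 10^(81.8/10)) = 10·log₁₀(794900000) = 89.0 dB SPL.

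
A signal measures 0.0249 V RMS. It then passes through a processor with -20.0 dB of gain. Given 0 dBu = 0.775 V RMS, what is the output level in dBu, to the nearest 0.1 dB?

-49.9 dBu

Input level: 20·log₁₀(0.0249/0.775) = -29.86 dBu.
Output: -29.86 − 20.0 = -49.9 dBu.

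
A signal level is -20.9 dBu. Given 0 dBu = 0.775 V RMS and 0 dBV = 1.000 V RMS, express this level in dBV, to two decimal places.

The offset between the scales is 20·log₁₀(0.775/1.000) = −2.214 dB.
So dBV = -20.9 − 2.214 = -23.11 dBV.

-23.11 dBV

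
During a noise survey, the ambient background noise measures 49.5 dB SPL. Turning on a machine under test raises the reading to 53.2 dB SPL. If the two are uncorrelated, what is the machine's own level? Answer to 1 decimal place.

Remove the background by subtracting linear intensities:
L_src = 10·log₁₀(10^(53.2/10) − 10^(49.5/10)) = 10·log₁₀(119800) = 50.8 dB SPL.

50.8 dB SPL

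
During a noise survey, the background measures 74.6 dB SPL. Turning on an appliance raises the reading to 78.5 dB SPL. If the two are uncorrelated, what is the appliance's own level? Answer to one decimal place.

76.2 dB SPL

Subtract intensities: L_src = 10·log₁₀(10^(L_total/10) − 10^(L_bg/10)).
L_src = 10·log₁₀(10^(78.5/10) − 10^(74.6/10)) = 10·log₁₀(41950000) = 76.2 dB SPL.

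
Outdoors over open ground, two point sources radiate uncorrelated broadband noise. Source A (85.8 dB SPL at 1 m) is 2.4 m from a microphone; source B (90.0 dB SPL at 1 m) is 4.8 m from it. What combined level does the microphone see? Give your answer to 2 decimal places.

At the listener: L_A = 85.8 − 20·log₁₀(2.4) = 78.196 dB; L_B = 90.0 − 20·log₁₀(4.8) = 76.375 dB.
Combined: 10·log₁₀(10^(78.196/10)+10^(76.375/10)) = 80.39 dB SPL.

80.39 dB SPL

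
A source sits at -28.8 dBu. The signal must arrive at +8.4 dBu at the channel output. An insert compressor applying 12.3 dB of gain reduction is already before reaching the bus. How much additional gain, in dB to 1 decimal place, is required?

The required make-up gain is the shortfall in the dB sum.
G = +8.4 − (-28.8) + 12.3 = 49.5 dB.

49.5 dB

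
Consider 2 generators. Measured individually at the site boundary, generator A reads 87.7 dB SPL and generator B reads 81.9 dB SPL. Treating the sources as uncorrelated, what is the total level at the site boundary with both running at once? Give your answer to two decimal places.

Incoherent sources sum as intensities:
L_total = 10·log₁₀(10^(87.7/10) + 10^(81.9/10)) = 10·log₁₀(743700000) = 88.71 dB SPL.

88.71 dB SPL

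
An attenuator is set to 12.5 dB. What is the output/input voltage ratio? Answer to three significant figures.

Voltage ratio = 10^(dB/20).
10^(-12.5/20) = 10^(-0.6250) = 0.237.

0.237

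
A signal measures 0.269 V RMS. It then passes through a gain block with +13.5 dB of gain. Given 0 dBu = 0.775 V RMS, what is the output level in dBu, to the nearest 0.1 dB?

Input level: 20·log₁₀(0.269/0.775) = -9.19 dBu.
Output: -9.19 + 13.5 = +4.3 dBu.

+4.3 dBu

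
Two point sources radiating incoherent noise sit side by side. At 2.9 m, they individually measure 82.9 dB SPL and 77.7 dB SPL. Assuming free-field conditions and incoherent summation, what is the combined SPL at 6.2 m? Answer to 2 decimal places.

77.45 dB SPL

Combined at 2.9 m: 10·log₁₀(10^(82.9/10)+10^(77.7/10)) = 84.046 dB SPL.
Then apply −20·log₁₀(6.2/2.9) = -6.600 dB → 77.45 dB SPL.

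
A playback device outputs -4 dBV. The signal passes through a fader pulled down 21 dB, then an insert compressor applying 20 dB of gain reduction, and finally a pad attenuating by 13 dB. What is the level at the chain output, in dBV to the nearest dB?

-58 dBV

Cascaded gains and losses add directly in dB.
-4 − 21 − 20 − 13 = -58 dBV.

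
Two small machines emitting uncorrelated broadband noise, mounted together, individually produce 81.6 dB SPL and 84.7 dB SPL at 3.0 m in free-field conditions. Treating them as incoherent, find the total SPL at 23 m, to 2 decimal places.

Combined at 3.0 m: 10·log₁₀(10^(81.6/10)+10^(84.7/10)) = 86.431 dB SPL.
Then apply −20·log₁₀(23/3.0) = -17.692 dB → 68.74 dB SPL.

68.74 dB SPL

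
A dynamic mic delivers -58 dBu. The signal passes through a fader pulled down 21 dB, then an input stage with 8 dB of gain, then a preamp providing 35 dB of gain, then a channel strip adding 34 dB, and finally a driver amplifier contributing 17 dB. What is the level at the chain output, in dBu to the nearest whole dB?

+15 dBu

Cascaded gains and losses add directly in dB.
-58 − 21 + 8 + 35 + 34 + 17 = +15 dBu.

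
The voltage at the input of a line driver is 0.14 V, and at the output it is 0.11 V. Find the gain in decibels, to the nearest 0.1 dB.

For a voltage ratio, dB = 20·log₁₀(V₂/V₁).
20·log₁₀(0.11/0.14) = 20·log₁₀(0.7857) = -2.1 dB.

-2.1 dB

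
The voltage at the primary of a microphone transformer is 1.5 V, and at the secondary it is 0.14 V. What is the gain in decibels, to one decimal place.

For a voltage ratio, dB = 20·log₁₀(V₂/V₁).
20·log₁₀(0.14/1.5) = 20·log₁₀(0.09333) = -20.6 dB.

-20.6 dB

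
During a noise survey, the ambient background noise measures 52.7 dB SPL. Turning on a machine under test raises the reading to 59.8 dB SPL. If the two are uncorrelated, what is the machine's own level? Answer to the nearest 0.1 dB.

Background correction is a power subtraction:
L_src = 10·log₁₀(10^(59.8/10) − 10^(52.7/10)) = 10·log₁₀(768800) = 58.9 dB SPL.

58.9 dB SPL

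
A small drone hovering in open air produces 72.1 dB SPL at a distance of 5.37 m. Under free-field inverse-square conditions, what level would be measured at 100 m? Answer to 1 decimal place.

46.7 dB SPL

For a point source in a free field, ΔL = −20·log₁₀(d₂/d₁).
ΔL = −20·log₁₀(100/5.37) = -25.40 dB, so L₂ = 72.1 + (-25.40) = 46.7 dB SPL.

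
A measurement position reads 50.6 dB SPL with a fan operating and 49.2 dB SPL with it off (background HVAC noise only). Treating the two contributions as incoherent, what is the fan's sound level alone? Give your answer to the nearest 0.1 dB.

Subtract intensities: L_src = 10·log₁₀(10^(L_total/10) − 10^(L_bg/10)).
L_src = 10·log₁₀(10^(50.6/10) − 10^(49.2/10)) = 10·log₁₀(31640) = 45.0 dB SPL.

45.0 dB SPL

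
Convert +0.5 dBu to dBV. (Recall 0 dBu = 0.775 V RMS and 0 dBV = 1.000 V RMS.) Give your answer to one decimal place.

The offset between the scales is 20·log₁₀(0.775/1.000) = −2.214 dB.
So dBV = +0.5 − 2.214 = -1.7 dBV.

-1.7 dBV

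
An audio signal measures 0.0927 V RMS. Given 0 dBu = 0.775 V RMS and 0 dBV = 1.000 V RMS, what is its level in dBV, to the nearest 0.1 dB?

dBV = 20·log₁₀(V / 1.000 V).
20·log₁₀(0.0927/1.000) = -20.7 dBV.

-20.7 dBV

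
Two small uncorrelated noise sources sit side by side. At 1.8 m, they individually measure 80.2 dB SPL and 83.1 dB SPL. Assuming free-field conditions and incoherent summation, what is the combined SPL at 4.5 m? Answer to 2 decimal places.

Combined at 1.8 m: 10·log₁₀(10^(80.2/10)+10^(83.1/10)) = 84.898 dB SPL.
Then apply −20·log₁₀(4.5/1.8) = -7.959 dB → 76.94 dB SPL.

76.94 dB SPL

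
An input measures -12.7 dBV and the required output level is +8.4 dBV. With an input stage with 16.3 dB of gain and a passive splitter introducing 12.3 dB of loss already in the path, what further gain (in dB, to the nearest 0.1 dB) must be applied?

17.1 dB

The required make-up gain is the shortfall in the dB sum.
G = +8.4 − (-12.7) − 16.3 + 12.3 = 17.1 dB.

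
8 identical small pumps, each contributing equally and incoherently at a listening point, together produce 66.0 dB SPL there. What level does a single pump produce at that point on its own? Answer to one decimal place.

8 equal incoherent sources add 10·log₁₀(8) = 9.03 dB over one source.
L_one = 66.0 − 9.03 = 57.0 dB SPL.

57.0 dB SPL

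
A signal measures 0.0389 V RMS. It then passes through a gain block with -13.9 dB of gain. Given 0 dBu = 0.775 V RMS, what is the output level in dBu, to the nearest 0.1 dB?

Input level: 20·log₁₀(0.0389/0.775) = -25.99 dBu.
Output: -25.99 − 13.9 = -39.9 dBu.

-39.9 dBu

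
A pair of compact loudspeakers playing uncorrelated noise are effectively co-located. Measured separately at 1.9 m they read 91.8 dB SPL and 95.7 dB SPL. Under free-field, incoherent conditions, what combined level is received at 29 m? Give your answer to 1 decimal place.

73.5 dB SPL

Combined at 1.9 m: 10·log₁₀(10^(91.8/10)+10^(95.7/10)) = 97.18 dB SPL.
Then apply −20·log₁₀(29/1.9) = -23.67 dB → 73.5 dB SPL.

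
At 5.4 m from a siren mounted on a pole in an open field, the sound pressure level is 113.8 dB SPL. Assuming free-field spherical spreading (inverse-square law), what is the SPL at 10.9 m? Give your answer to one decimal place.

107.7 dB SPL

For a point source in a free field, ΔL = −20·log₁₀(d₂/d₁).
ΔL = −20·log₁₀(10.9/5.4) = -6.10 dB, so L₂ = 113.8 + (-6.10) = 107.7 dB SPL.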